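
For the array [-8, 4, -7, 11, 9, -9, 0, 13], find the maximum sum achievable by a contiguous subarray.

Using Kadane's algorithm on [-8, 4, -7, 11, 9, -9, 0, 13]:

Scanning through the array:
Position 1 (value 4): max_ending_here = 4, max_so_far = 4
Position 2 (value -7): max_ending_here = -3, max_so_far = 4
Position 3 (value 11): max_ending_here = 11, max_so_far = 11
Position 4 (value 9): max_ending_here = 20, max_so_far = 20
Position 5 (value -9): max_ending_here = 11, max_so_far = 20
Position 6 (value 0): max_ending_here = 11, max_so_far = 20
Position 7 (value 13): max_ending_here = 24, max_so_far = 24

Maximum subarray: [11, 9, -9, 0, 13]
Maximum sum: 24

The maximum subarray is [11, 9, -9, 0, 13] with sum 24. This subarray runs from index 3 to index 7.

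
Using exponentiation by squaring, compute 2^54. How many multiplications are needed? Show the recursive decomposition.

Computing 2^54 by squaring (build up from 2^1; each line after the first costs one multiplication):

2^1 = 2
2^2 = (2^1)^2 = 2^2 = 4
2^3 = 2 * 2^2 = 2 * 4 = 8
2^6 = (2^3)^2 = 8^2 = 64
2^12 = (2^6)^2 = 64^2 = 4096
2^13 = 2 * 2^12 = 2 * 4096 = 8192
2^26 = (2^13)^2 = 8192^2 = 67108864
2^27 = 2 * 2^26 = 2 * 67108864 = 134217728
2^54 = (2^27)^2 = 134217728^2 = 18014398509481984

Result: 18014398509481984
Multiplications needed: 8 (8 lines after 2^1)

2^54 = 18014398509481984. Using exponentiation by squaring, this requires 8 multiplications. The key idea: if the exponent is even, square the half-power; if odd, multiply by the base once.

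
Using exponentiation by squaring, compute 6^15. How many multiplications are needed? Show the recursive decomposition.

Computing 6^15 by squaring (build up from 6^1; each line after the first costs one multiplication):

6^1 = 6
6^2 = (6^1)^2 = 6^2 = 36
6^3 = 6 * 6^2 = 6 * 36 = 216
6^6 = (6^3)^2 = 216^2 = 46656
6^7 = 6 * 6^6 = 6 * 46656 = 279936
6^14 = (6^7)^2 = 279936^2 = 78364164096
6^15 = 6 * 6^14 = 6 * 78364164096 = 470184984576

Result: 470184984576
Multiplications needed: 6 (6 lines after 6^1)

6^15 = 470184984576. Using exponentiation by squaring, this requires 6 multiplications. The key idea: if the exponent is even, square the half-power; if odd, multiply by the base once.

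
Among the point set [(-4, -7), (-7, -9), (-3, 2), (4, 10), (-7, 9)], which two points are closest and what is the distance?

Computing all pairwise distances among 5 points:

d((-4, -7), (-7, -9)) = 3.6056 <-- minimum
d((-4, -7), (-3, 2)) = 9.0554
d((-4, -7), (4, 10)) = 18.7883
d((-4, -7), (-7, 9)) = 16.2788
d((-7, -9), (-3, 2)) = 11.7047
d((-7, -9), (4, 10)) = 21.9545
d((-7, -9), (-7, 9)) = 18.0
d((-3, 2), (4, 10)) = 10.6301
d((-3, 2), (-7, 9)) = 8.0623
d((4, 10), (-7, 9)) = 11.0454

Closest pair: (-4, -7) and (-7, -9) with distance 3.6056

The closest pair is (-4, -7) and (-7, -9) with Euclidean distance 3.6056. For 5 points, brute-force pairwise comparison is shown above. For large n, the divide-and-conquer algorithm (sort by x, recurse on halves, check the dividing strip) achieves O(n log n).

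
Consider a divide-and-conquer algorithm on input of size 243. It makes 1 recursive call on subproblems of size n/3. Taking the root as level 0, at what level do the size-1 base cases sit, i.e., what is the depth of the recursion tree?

For divide and conquer with division factor 3:

Problem sizes at each level:
Level 0: 243
Level 1: 81
Level 2: 27
Level 3: 9
Level 4: 3
Level 5: 1

The root is level 0 and the size-1 base case is level 5 (the tree spans levels 0 through 5, i.e. 6 levels counting the root), so the depth is the number of divisions: log_3(243) = 5

The recursion tree depth is log_3(243) = 5. At each level, the problem size is divided by 3, so it takes 5 divisions to reduce to a base case of size 1. The algorithm makes 1 recursive call at each level.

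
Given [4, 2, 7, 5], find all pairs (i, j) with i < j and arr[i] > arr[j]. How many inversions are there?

Finding inversions in [4, 2, 7, 5]:

(0, 1): arr[0]=4 > arr[1]=2
(2, 3): arr[2]=7 > arr[3]=5

Total inversions: 2

The array has 2 inversion(s): (0,1), (2,3). Each pair (i,j) satisfies i < j and arr[i] > arr[j].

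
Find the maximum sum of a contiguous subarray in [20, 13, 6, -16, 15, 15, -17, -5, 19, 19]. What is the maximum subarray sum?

Using Kadane's algorithm on [20, 13, 6, -16, 15, 15, -17, -5, 19, 19]:

Scanning through the array:
Position 1 (value 13): max_ending_here = 33, max_so_far = 33
Position 2 (value 6): max_ending_here = 39, max_so_far = 39
Position 3 (value -16): max_ending_here = 23, max_so_far = 39
Position 4 (value 15): max_ending_here = 38, max_so_far = 39
Position 5 (value 15): max_ending_here = 53, max_so_far = 53
Position 6 (value -17): max_ending_here = 36, max_so_far = 53
Position 7 (value -5): max_ending_here = 31, max_so_far = 53
Position 8 (value 19): max_ending_here = 50, max_so_far = 53
Position 9 (value 19): max_ending_here = 69, max_so_far = 69

Maximum subarray: [20, 13, 6, -16, 15, 15, -17, -5, 19, 19]
Maximum sum: 69

The maximum subarray is [20, 13, 6, -16, 15, 15, -17, -5, 19, 19] with sum 69. This subarray runs from index 0 to index 9.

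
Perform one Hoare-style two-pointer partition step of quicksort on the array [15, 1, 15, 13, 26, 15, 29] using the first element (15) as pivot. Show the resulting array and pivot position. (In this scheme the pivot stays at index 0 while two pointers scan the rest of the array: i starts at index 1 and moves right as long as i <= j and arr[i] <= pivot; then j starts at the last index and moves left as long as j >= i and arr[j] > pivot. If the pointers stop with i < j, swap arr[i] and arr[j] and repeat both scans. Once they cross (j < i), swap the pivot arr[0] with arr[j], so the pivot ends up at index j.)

Hoare-style two-pointer partition with pivot = 15:

Initial array: [15, 1, 15, 13, 26, 15, 29]

Pointers start at i = 1, j = 6.
i stops at index 4 (arr[4]=26 > 15), j stops at index 5 (arr[5]=15 <= 15): swap arr[4] and arr[5], array becomes [15, 1, 15, 13, 15, 26, 29]
i ends at 5, j ends at 4: the pointers have crossed (j < i), so scanning stops.

Swap pivot arr[0] with arr[4] to place pivot at position 4: [15, 1, 15, 13, 15, 26, 29]
Pivot position: 4

After partitioning with pivot 15, the array becomes [15, 1, 15, 13, 15, 26, 29]. The pivot is placed at index 4. All elements to the left of the pivot are <= 15, and all elements to the right are > 15.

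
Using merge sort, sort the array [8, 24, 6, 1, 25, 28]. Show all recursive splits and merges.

Merge sort trace:

Split: [8, 24, 6, 1, 25, 28] -> [8, 24, 6] and [1, 25, 28]
  Split: [8, 24, 6] -> [8] and [24, 6]
    Split: [24, 6] -> [24] and [6]
    Merge: [24] + [6] -> [6, 24]
  Merge: [8] + [6, 24] -> [6, 8, 24]
  Split: [1, 25, 28] -> [1] and [25, 28]
    Split: [25, 28] -> [25] and [28]
    Merge: [25] + [28] -> [25, 28]
  Merge: [1] + [25, 28] -> [1, 25, 28]
Merge: [6, 8, 24] + [1, 25, 28] -> [1, 6, 8, 24, 25, 28]

Final sorted array: [1, 6, 8, 24, 25, 28]

The merge sort proceeds by recursively splitting the array and merging sorted halves.
After all merges, the sorted array is [1, 6, 8, 24, 25, 28].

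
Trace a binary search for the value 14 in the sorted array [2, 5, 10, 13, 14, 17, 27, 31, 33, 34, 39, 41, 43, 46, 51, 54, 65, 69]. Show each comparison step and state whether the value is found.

Binary search for 14 in [2, 5, 10, 13, 14, 17, 27, 31, 33, 34, 39, 41, 43, 46, 51, 54, 65, 69]:

lo=0, hi=17, mid=8, arr[mid]=33 -> 33 > 14, search left half
lo=0, hi=7, mid=3, arr[mid]=13 -> 13 < 14, search right half
lo=4, hi=7, mid=5, arr[mid]=17 -> 17 > 14, search left half
lo=4, hi=4, mid=4, arr[mid]=14 -> Found target at index 4!

Binary search finds 14 at index 4 after 4 comparisons. The search repeatedly halves the search space by comparing with the middle element.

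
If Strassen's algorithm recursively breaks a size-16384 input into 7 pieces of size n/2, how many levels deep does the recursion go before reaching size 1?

For divide and conquer with division factor 2:

Problem sizes at each level:
Level 0: 16384
Level 1: 8192
Level 2: 4096
Level 3: 2048
Level 4: 1024
Level 5: 512
Level 6: 256
Level 7: 128
Level 8: 64
Level 9: 32
Level 10: 16
Level 11: 8
Level 12: 4
Level 13: 2
Level 14: 1

The root is level 0 and the size-1 base case is level 14 (the tree spans levels 0 through 14, i.e. 15 levels counting the root), so the depth is the number of divisions: log_2(16384) = 14

The recursion tree depth is log_2(16384) = 14. At each level, the problem size is divided by 2, so it takes 14 divisions to reduce to a base case of size 1. The algorithm makes 7 recursive calls at each level.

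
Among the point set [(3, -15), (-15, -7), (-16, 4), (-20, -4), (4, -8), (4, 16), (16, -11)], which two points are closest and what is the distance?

Computing all pairwise distances among 7 points:

d((3, -15), (-15, -7)) = 19.6977
d((3, -15), (-16, 4)) = 26.8701
d((3, -15), (-20, -4)) = 25.4951
d((3, -15), (4, -8)) = 7.0711
d((3, -15), (4, 16)) = 31.0161
d((3, -15), (16, -11)) = 13.6015
d((-15, -7), (-16, 4)) = 11.0454
d((-15, -7), (-20, -4)) = 5.831 <-- minimum
d((-15, -7), (4, -8)) = 19.0263
d((-15, -7), (4, 16)) = 29.8329
d((-15, -7), (16, -11)) = 31.257
d((-16, 4), (-20, -4)) = 8.9443
d((-16, 4), (4, -8)) = 23.3238
d((-16, 4), (4, 16)) = 23.3238
d((-16, 4), (16, -11)) = 35.3412
d((-20, -4), (4, -8)) = 24.3311
d((-20, -4), (4, 16)) = 31.241
d((-20, -4), (16, -11)) = 36.6742
d((4, -8), (4, 16)) = 24.0
d((4, -8), (16, -11)) = 12.3693
d((4, 16), (16, -11)) = 29.5466

Closest pair: (-15, -7) and (-20, -4) with distance 5.831

The closest pair is (-15, -7) and (-20, -4) with Euclidean distance 5.831. For 7 points, brute-force pairwise comparison is shown above. For large n, the divide-and-conquer algorithm (sort by x, recurse on halves, check the dividing strip) achieves O(n log n).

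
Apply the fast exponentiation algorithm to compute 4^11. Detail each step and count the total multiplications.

Computing 4^11 by squaring (build up from 4^1; each line after the first costs one multiplication):

4^1 = 4
4^2 = (4^1)^2 = 4^2 = 16
4^4 = (4^2)^2 = 16^2 = 256
4^5 = 4 * 4^4 = 4 * 256 = 1024
4^10 = (4^5)^2 = 1024^2 = 1048576
4^11 = 4 * 4^10 = 4 * 1048576 = 4194304

Result: 4194304
Multiplications needed: 5 (5 lines after 4^1)

4^11 = 4194304. Using exponentiation by squaring, this requires 5 multiplications. The key idea: if the exponent is even, square the half-power; if odd, multiply by the base once.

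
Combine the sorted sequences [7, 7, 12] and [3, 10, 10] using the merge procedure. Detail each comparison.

Merging process:

Compare 7 vs 3: take 3 from right. Merged: [3]
Compare 7 vs 10: take 7 from left. Merged: [3, 7]
Compare 7 vs 10: take 7 from left. Merged: [3, 7, 7]
Compare 12 vs 10: take 10 from right. Merged: [3, 7, 7, 10]
Compare 12 vs 10: take 10 from right. Merged: [3, 7, 7, 10, 10]
Append remaining from left: [12]. Merged: [3, 7, 7, 10, 10, 12]

Final merged array: [3, 7, 7, 10, 10, 12]
Total comparisons: 5

The merged array is [3, 7, 7, 10, 10, 12], requiring 5 comparisons. The merge step runs in O(n) time where n is the total number of elements.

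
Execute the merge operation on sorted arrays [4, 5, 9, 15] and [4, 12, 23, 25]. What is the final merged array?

Merging process:

Compare 4 vs 4: take 4 from left. Merged: [4]
Compare 5 vs 4: take 4 from right. Merged: [4, 4]
Compare 5 vs 12: take 5 from left. Merged: [4, 4, 5]
Compare 9 vs 12: take 9 from left. Merged: [4, 4, 5, 9]
Compare 15 vs 12: take 12 from right. Merged: [4, 4, 5, 9, 12]
Compare 15 vs 23: take 15 from left. Merged: [4, 4, 5, 9, 12, 15]
Append remaining from right: [23, 25]. Merged: [4, 4, 5, 9, 12, 15, 23, 25]

Final merged array: [4, 4, 5, 9, 12, 15, 23, 25]
Total comparisons: 6

The merged array is [4, 4, 5, 9, 12, 15, 23, 25], requiring 6 comparisons. The merge step runs in O(n) time where n is the total number of elements.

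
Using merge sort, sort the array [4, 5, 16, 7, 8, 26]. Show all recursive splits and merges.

Merge sort trace:

Split: [4, 5, 16, 7, 8, 26] -> [4, 5, 16] and [7, 8, 26]
  Split: [4, 5, 16] -> [4] and [5, 16]
    Split: [5, 16] -> [5] and [16]
    Merge: [5] + [16] -> [5, 16]
  Merge: [4] + [5, 16] -> [4, 5, 16]
  Split: [7, 8, 26] -> [7] and [8, 26]
    Split: [8, 26] -> [8] and [26]
    Merge: [8] + [26] -> [8, 26]
  Merge: [7] + [8, 26] -> [7, 8, 26]
Merge: [4, 5, 16] + [7, 8, 26] -> [4, 5, 7, 8, 16, 26]

Final sorted array: [4, 5, 7, 8, 16, 26]

The merge sort proceeds by recursively splitting the array and merging sorted halves.
After all merges, the sorted array is [4, 5, 7, 8, 16, 26].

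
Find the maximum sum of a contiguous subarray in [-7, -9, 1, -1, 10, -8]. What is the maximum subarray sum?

Using Kadane's algorithm on [-7, -9, 1, -1, 10, -8]:

Scanning through the array:
Position 1 (value -9): max_ending_here = -9, max_so_far = -7
Position 2 (value 1): max_ending_here = 1, max_so_far = 1
Position 3 (value -1): max_ending_here = 0, max_so_far = 1
Position 4 (value 10): max_ending_here = 10, max_so_far = 10
Position 5 (value -8): max_ending_here = 2, max_so_far = 10

Maximum subarray: [1, -1, 10]
Maximum sum: 10

The maximum subarray is [1, -1, 10] with sum 10. This subarray runs from index 2 to index 4.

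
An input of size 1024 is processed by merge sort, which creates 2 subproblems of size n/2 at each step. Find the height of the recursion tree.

For divide and conquer with division factor 2:

Problem sizes at each level:
Level 0: 1024
Level 1: 512
Level 2: 256
Level 3: 128
Level 4: 64
Level 5: 32
Level 6: 16
Level 7: 8
Level 8: 4
Level 9: 2
Level 10: 1

The root is level 0 and the size-1 base case is level 10 (the tree spans levels 0 through 10, i.e. 11 levels counting the root), so the depth is the number of divisions: log_2(1024) = 10

The recursion tree depth is log_2(1024) = 10. At each level, the problem size is divided by 2, so it takes 10 divisions to reduce to a base case of size 1. The algorithm makes 2 recursive calls at each level.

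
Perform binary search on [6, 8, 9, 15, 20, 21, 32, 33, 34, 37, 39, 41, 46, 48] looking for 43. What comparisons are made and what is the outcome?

Binary search for 43 in [6, 8, 9, 15, 20, 21, 32, 33, 34, 37, 39, 41, 46, 48]:

lo=0, hi=13, mid=6, arr[mid]=32 -> 32 < 43, search right half
lo=7, hi=13, mid=10, arr[mid]=39 -> 39 < 43, search right half
lo=11, hi=13, mid=12, arr[mid]=46 -> 46 > 43, search left half
lo=11, hi=11, mid=11, arr[mid]=41 -> 41 < 43, search right half
lo=12 > hi=11, target 43 not found

Binary search determines that 43 is not in the array after 4 comparisons. The search space was exhausted without finding the target.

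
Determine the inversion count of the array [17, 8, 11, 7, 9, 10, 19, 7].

Finding inversions in [17, 8, 11, 7, 9, 10, 19, 7]:

(0, 1): arr[0]=17 > arr[1]=8
(0, 2): arr[0]=17 > arr[2]=11
(0, 3): arr[0]=17 > arr[3]=7
(0, 4): arr[0]=17 > arr[4]=9
(0, 5): arr[0]=17 > arr[5]=10
(0, 7): arr[0]=17 > arr[7]=7
(1, 3): arr[1]=8 > arr[3]=7
(1, 7): arr[1]=8 > arr[7]=7
(2, 3): arr[2]=11 > arr[3]=7
(2, 4): arr[2]=11 > arr[4]=9
(2, 5): arr[2]=11 > arr[5]=10
(2, 7): arr[2]=11 > arr[7]=7
(4, 7): arr[4]=9 > arr[7]=7
(5, 7): arr[5]=10 > arr[7]=7
(6, 7): arr[6]=19 > arr[7]=7

Total inversions: 15

The array has 15 inversion(s): (0,1), (0,2), (0,3), (0,4), (0,5), (0,7), (1,3), (1,7), (2,3), (2,4), (2,5), (2,7), (4,7), (5,7), (6,7). Each pair (i,j) satisfies i < j and arr[i] > arr[j].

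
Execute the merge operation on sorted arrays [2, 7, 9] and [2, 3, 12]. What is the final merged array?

Merging process:

Compare 2 vs 2: take 2 from left. Merged: [2]
Compare 7 vs 2: take 2 from right. Merged: [2, 2]
Compare 7 vs 3: take 3 from right. Merged: [2, 2, 3]
Compare 7 vs 12: take 7 from left. Merged: [2, 2, 3, 7]
Compare 9 vs 12: take 9 from left. Merged: [2, 2, 3, 7, 9]
Append remaining from right: [12]. Merged: [2, 2, 3, 7, 9, 12]

Final merged array: [2, 2, 3, 7, 9, 12]
Total comparisons: 5

The merged array is [2, 2, 3, 7, 9, 12], requiring 5 comparisons. The merge step runs in O(n) time where n is the total number of elements.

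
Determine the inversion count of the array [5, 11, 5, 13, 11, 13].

Finding inversions in [5, 11, 5, 13, 11, 13]:

(1, 2): arr[1]=11 > arr[2]=5
(3, 4): arr[3]=13 > arr[4]=11

Total inversions: 2

The array has 2 inversion(s): (1,2), (3,4). Each pair (i,j) satisfies i < j and arr[i] > arr[j].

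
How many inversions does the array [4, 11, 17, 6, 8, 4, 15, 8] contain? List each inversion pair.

Finding inversions in [4, 11, 17, 6, 8, 4, 15, 8]:

(1, 3): arr[1]=11 > arr[3]=6
(1, 4): arr[1]=11 > arr[4]=8
(1, 5): arr[1]=11 > arr[5]=4
(1, 7): arr[1]=11 > arr[7]=8
(2, 3): arr[2]=17 > arr[3]=6
(2, 4): arr[2]=17 > arr[4]=8
(2, 5): arr[2]=17 > arr[5]=4
(2, 6): arr[2]=17 > arr[6]=15
(2, 7): arr[2]=17 > arr[7]=8
(3, 5): arr[3]=6 > arr[5]=4
(4, 5): arr[4]=8 > arr[5]=4
(6, 7): arr[6]=15 > arr[7]=8

Total inversions: 12

The array has 12 inversion(s): (1,3), (1,4), (1,5), (1,7), (2,3), (2,4), (2,5), (2,6), (2,7), (3,5), (4,5), (6,7). Each pair (i,j) satisfies i < j and arr[i] > arr[j].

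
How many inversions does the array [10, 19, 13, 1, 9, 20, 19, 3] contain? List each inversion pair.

Finding inversions in [10, 19, 13, 1, 9, 20, 19, 3]:

(0, 3): arr[0]=10 > arr[3]=1
(0, 4): arr[0]=10 > arr[4]=9
(0, 7): arr[0]=10 > arr[7]=3
(1, 2): arr[1]=19 > arr[2]=13
(1, 3): arr[1]=19 > arr[3]=1
(1, 4): arr[1]=19 > arr[4]=9
(1, 7): arr[1]=19 > arr[7]=3
(2, 3): arr[2]=13 > arr[3]=1
(2, 4): arr[2]=13 > arr[4]=9
(2, 7): arr[2]=13 > arr[7]=3
(4, 7): arr[4]=9 > arr[7]=3
(5, 6): arr[5]=20 > arr[6]=19
(5, 7): arr[5]=20 > arr[7]=3
(6, 7): arr[6]=19 > arr[7]=3

Total inversions: 14

The array has 14 inversion(s): (0,3), (0,4), (0,7), (1,2), (1,3), (1,4), (1,7), (2,3), (2,4), (2,7), (4,7), (5,6), (5,7), (6,7). Each pair (i,j) satisfies i < j and arr[i] > arr[j].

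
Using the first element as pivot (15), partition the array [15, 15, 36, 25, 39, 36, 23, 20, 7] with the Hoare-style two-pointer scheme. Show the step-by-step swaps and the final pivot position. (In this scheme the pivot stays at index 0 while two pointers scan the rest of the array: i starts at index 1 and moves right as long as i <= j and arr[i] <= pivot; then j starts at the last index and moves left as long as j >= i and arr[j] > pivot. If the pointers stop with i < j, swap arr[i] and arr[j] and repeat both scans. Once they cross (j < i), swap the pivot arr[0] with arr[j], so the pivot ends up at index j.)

Hoare-style two-pointer partition with pivot = 15:

Initial array: [15, 15, 36, 25, 39, 36, 23, 20, 7]

Pointers start at i = 1, j = 8.
i stops at index 2 (arr[2]=36 > 15), j stops at index 8 (arr[8]=7 <= 15): swap arr[2] and arr[8], array becomes [15, 15, 7, 25, 39, 36, 23, 20, 36]
i ends at 3, j ends at 2: the pointers have crossed (j < i), so scanning stops.

Swap pivot arr[0] with arr[2] to place pivot at position 2: [7, 15, 15, 25, 39, 36, 23, 20, 36]
Pivot position: 2

After partitioning with pivot 15, the array becomes [7, 15, 15, 25, 39, 36, 23, 20, 36]. The pivot is placed at index 2. All elements to the left of the pivot are <= 15, and all elements to the right are > 15.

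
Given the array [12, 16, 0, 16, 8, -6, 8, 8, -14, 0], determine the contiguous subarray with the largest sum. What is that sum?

Using Kadane's algorithm on [12, 16, 0, 16, 8, -6, 8, 8, -14, 0]:

Scanning through the array:
Position 1 (value 16): max_ending_here = 28, max_so_far = 28
Position 2 (value 0): max_ending_here = 28, max_so_far = 28
Position 3 (value 16): max_ending_here = 44, max_so_far = 44
Position 4 (value 8): max_ending_here = 52, max_so_far = 52
Position 5 (value -6): max_ending_here = 46, max_so_far = 52
Position 6 (value 8): max_ending_here = 54, max_so_far = 54
Position 7 (value 8): max_ending_here = 62, max_so_far = 62
Position 8 (value -14): max_ending_here = 48, max_so_far = 62
Position 9 (value 0): max_ending_here = 48, max_so_far = 62

Maximum subarray: [12, 16, 0, 16, 8, -6, 8, 8]
Maximum sum: 62

The maximum subarray is [12, 16, 0, 16, 8, -6, 8, 8] with sum 62. This subarray runs from index 0 to index 7.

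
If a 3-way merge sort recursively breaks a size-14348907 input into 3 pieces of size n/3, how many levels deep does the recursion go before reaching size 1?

For divide and conquer with division factor 3:

Problem sizes at each level:
Level 0: 14348907
Level 1: 4782969
Level 2: 1594323
Level 3: 531441
Level 4: 177147
Level 5: 59049
Level 6: 19683
Level 7: 6561
Level 8: 2187
Level 9: 729
Level 10: 243
Level 11: 81
Level 12: 27
Level 13: 9
Level 14: 3
Level 15: 1

The root is level 0 and the size-1 base case is level 15 (the tree spans levels 0 through 15, i.e. 16 levels counting the root), so the depth is the number of divisions: log_3(14348907) = 15

The recursion tree depth is log_3(14348907) = 15. At each level, the problem size is divided by 3, so it takes 15 divisions to reduce to a base case of size 1. The algorithm makes 3 recursive calls at each level.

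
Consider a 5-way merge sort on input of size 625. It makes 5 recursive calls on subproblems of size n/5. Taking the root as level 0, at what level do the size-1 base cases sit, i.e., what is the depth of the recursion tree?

For divide and conquer with division factor 5:

Problem sizes at each level:
Level 0: 625
Level 1: 125
Level 2: 25
Level 3: 5
Level 4: 1

The root is level 0 and the size-1 base case is level 4 (the tree spans levels 0 through 4, i.e. 5 levels counting the root), so the depth is the number of divisions: log_5(625) = 4

The recursion tree depth is log_5(625) = 4. At each level, the problem size is divided by 5, so it takes 4 divisions to reduce to a base case of size 1. The algorithm makes 5 recursive calls at each level.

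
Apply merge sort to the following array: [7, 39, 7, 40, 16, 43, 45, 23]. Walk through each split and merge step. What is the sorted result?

Merge sort trace:

Split: [7, 39, 7, 40, 16, 43, 45, 23] -> [7, 39, 7, 40] and [16, 43, 45, 23]
  Split: [7, 39, 7, 40] -> [7, 39] and [7, 40]
    Split: [7, 39] -> [7] and [39]
    Merge: [7] + [39] -> [7, 39]
    Split: [7, 40] -> [7] and [40]
    Merge: [7] + [40] -> [7, 40]
  Merge: [7, 39] + [7, 40] -> [7, 7, 39, 40]
  Split: [16, 43, 45, 23] -> [16, 43] and [45, 23]
    Split: [16, 43] -> [16] and [43]
    Merge: [16] + [43] -> [16, 43]
    Split: [45, 23] -> [45] and [23]
    Merge: [45] + [23] -> [23, 45]
  Merge: [16, 43] + [23, 45] -> [16, 23, 43, 45]
Merge: [7, 7, 39, 40] + [16, 23, 43, 45] -> [7, 7, 16, 23, 39, 40, 43, 45]

Final sorted array: [7, 7, 16, 23, 39, 40, 43, 45]

The merge sort proceeds by recursively splitting the array and merging sorted halves.
After all merges, the sorted array is [7, 7, 16, 23, 39, 40, 43, 45].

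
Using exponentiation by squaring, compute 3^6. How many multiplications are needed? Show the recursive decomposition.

Computing 3^6 by squaring (build up from 3^1; each line after the first costs one multiplication):

3^1 = 3
3^2 = (3^1)^2 = 3^2 = 9
3^3 = 3 * 3^2 = 3 * 9 = 27
3^6 = (3^3)^2 = 27^2 = 729

Result: 729
Multiplications needed: 3 (3 lines after 3^1)

3^6 = 729. Using exponentiation by squaring, this requires 3 multiplications. The key idea: if the exponent is even, square the half-power; if odd, multiply by the base once.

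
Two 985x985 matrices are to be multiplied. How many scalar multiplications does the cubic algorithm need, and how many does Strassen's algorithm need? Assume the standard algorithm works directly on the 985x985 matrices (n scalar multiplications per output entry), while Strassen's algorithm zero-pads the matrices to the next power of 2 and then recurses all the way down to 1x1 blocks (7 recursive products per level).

Matrix multiplication for 985x985 matrices:

Strassen's algorithm requires power-of-2 dimensions. Pad 985x985 to 1024x1024 (next power of 2).

Standard algorithm: 985^3 = 955671625 multiplications
Strassen's algorithm: 7^(log2(1024)) = 7^10 = 282475249 multiplications
Savings: 955671625 - 282475249 = 673196376 multiplications

Standard: 955671625 multiplications (985^3). Strassen: 282475249 multiplications (7^10, after padding to 1024x1024). Strassen reduces 8 recursive multiplications to 7 at each level.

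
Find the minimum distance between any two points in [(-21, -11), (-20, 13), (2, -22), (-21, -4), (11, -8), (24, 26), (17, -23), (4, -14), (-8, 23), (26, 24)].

Computing all pairwise distances among 10 points:

d((-21, -11), (-20, 13)) = 24.0208
d((-21, -11), (2, -22)) = 25.4951
d((-21, -11), (-21, -4)) = 7.0
d((-21, -11), (11, -8)) = 32.1403
d((-21, -11), (24, 26)) = 58.258
d((-21, -11), (17, -23)) = 39.8497
d((-21, -11), (4, -14)) = 25.1794
d((-21, -11), (-8, 23)) = 36.4005
d((-21, -11), (26, 24)) = 58.6003
d((-20, 13), (2, -22)) = 41.3401
d((-20, 13), (-21, -4)) = 17.0294
d((-20, 13), (11, -8)) = 37.4433
d((-20, 13), (24, 26)) = 45.8803
d((-20, 13), (17, -23)) = 51.6236
d((-20, 13), (4, -14)) = 36.1248
d((-20, 13), (-8, 23)) = 15.6205
d((-20, 13), (26, 24)) = 47.2969
d((2, -22), (-21, -4)) = 29.2062
d((2, -22), (11, -8)) = 16.6433
d((2, -22), (24, 26)) = 52.8015
d((2, -22), (17, -23)) = 15.0333
d((2, -22), (4, -14)) = 8.2462
d((2, -22), (-8, 23)) = 46.0977
d((2, -22), (26, 24)) = 51.8845
d((-21, -4), (11, -8)) = 32.249
d((-21, -4), (24, 26)) = 54.0833
d((-21, -4), (17, -23)) = 42.4853
d((-21, -4), (4, -14)) = 26.9258
d((-21, -4), (-8, 23)) = 29.9666
d((-21, -4), (26, 24)) = 54.7083
d((11, -8), (24, 26)) = 36.4005
d((11, -8), (17, -23)) = 16.1555
d((11, -8), (4, -14)) = 9.2195
d((11, -8), (-8, 23)) = 36.3593
d((11, -8), (26, 24)) = 35.3412
d((24, 26), (17, -23)) = 49.4975
d((24, 26), (4, -14)) = 44.7214
d((24, 26), (-8, 23)) = 32.1403
d((24, 26), (26, 24)) = 2.8284 <-- minimum
d((17, -23), (4, -14)) = 15.8114
d((17, -23), (-8, 23)) = 52.3546
d((17, -23), (26, 24)) = 47.8539
d((4, -14), (-8, 23)) = 38.8973
d((4, -14), (26, 24)) = 43.909
d((-8, 23), (26, 24)) = 34.0147

Closest pair: (24, 26) and (26, 24) with distance 2.8284

The closest pair is (24, 26) and (26, 24) with Euclidean distance 2.8284. For 10 points, brute-force pairwise comparison is shown above. For large n, the divide-and-conquer algorithm (sort by x, recurse on halves, check the dividing strip) achieves O(n log n).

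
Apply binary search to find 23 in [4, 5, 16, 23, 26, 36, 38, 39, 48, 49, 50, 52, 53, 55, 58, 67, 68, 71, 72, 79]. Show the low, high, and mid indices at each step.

Binary search for 23 in [4, 5, 16, 23, 26, 36, 38, 39, 48, 49, 50, 52, 53, 55, 58, 67, 68, 71, 72, 79]:

lo=0, hi=19, mid=9, arr[mid]=49 -> 49 > 23, search left half
lo=0, hi=8, mid=4, arr[mid]=26 -> 26 > 23, search left half
lo=0, hi=3, mid=1, arr[mid]=5 -> 5 < 23, search right half
lo=2, hi=3, mid=2, arr[mid]=16 -> 16 < 23, search right half
lo=3, hi=3, mid=3, arr[mid]=23 -> Found target at index 3!

Binary search finds 23 at index 3 after 5 comparisons. The search repeatedly halves the search space by comparing with the middle element.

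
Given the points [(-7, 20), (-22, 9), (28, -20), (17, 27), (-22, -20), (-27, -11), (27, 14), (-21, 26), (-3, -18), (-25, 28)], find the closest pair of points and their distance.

Computing all pairwise distances among 10 points:

d((-7, 20), (-22, 9)) = 18.6011
d((-7, 20), (28, -20)) = 53.1507
d((-7, 20), (17, 27)) = 25.0
d((-7, 20), (-22, -20)) = 42.72
d((-7, 20), (-27, -11)) = 36.8917
d((-7, 20), (27, 14)) = 34.5254
d((-7, 20), (-21, 26)) = 15.2315
d((-7, 20), (-3, -18)) = 38.2099
d((-7, 20), (-25, 28)) = 19.6977
d((-22, 9), (28, -20)) = 57.8014
d((-22, 9), (17, 27)) = 42.9535
d((-22, 9), (-22, -20)) = 29.0
d((-22, 9), (-27, -11)) = 20.6155
d((-22, 9), (27, 14)) = 49.2544
d((-22, 9), (-21, 26)) = 17.0294
d((-22, 9), (-3, -18)) = 33.0151
d((-22, 9), (-25, 28)) = 19.2354
d((28, -20), (17, 27)) = 48.2701
d((28, -20), (-22, -20)) = 50.0
d((28, -20), (-27, -11)) = 55.7315
d((28, -20), (27, 14)) = 34.0147
d((28, -20), (-21, 26)) = 67.2086
d((28, -20), (-3, -18)) = 31.0644
d((28, -20), (-25, 28)) = 71.5052
d((17, 27), (-22, -20)) = 61.0737
d((17, 27), (-27, -11)) = 58.1378
d((17, 27), (27, 14)) = 16.4012
d((17, 27), (-21, 26)) = 38.0132
d((17, 27), (-3, -18)) = 49.2443
d((17, 27), (-25, 28)) = 42.0119
d((-22, -20), (-27, -11)) = 10.2956
d((-22, -20), (27, 14)) = 59.6406
d((-22, -20), (-21, 26)) = 46.0109
d((-22, -20), (-3, -18)) = 19.105
d((-22, -20), (-25, 28)) = 48.0937
d((-27, -11), (27, 14)) = 59.5063
d((-27, -11), (-21, 26)) = 37.4833
d((-27, -11), (-3, -18)) = 25.0
d((-27, -11), (-25, 28)) = 39.0512
d((27, 14), (-21, 26)) = 49.4773
d((27, 14), (-3, -18)) = 43.8634
d((27, 14), (-25, 28)) = 53.8516
d((-21, 26), (-3, -18)) = 47.5395
d((-21, 26), (-25, 28)) = 4.4721 <-- minimum
d((-3, -18), (-25, 28)) = 50.9902

Closest pair: (-21, 26) and (-25, 28) with distance 4.4721

The closest pair is (-21, 26) and (-25, 28) with Euclidean distance 4.4721. For 10 points, brute-force pairwise comparison is shown above. For large n, the divide-and-conquer algorithm (sort by x, recurse on halves, check the dividing strip) achieves O(n log n).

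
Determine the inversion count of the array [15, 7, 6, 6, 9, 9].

Finding inversions in [15, 7, 6, 6, 9, 9]:

(0, 1): arr[0]=15 > arr[1]=7
(0, 2): arr[0]=15 > arr[2]=6
(0, 3): arr[0]=15 > arr[3]=6
(0, 4): arr[0]=15 > arr[4]=9
(0, 5): arr[0]=15 > arr[5]=9
(1, 2): arr[1]=7 > arr[2]=6
(1, 3): arr[1]=7 > arr[3]=6

Total inversions: 7

The array has 7 inversion(s): (0,1), (0,2), (0,3), (0,4), (0,5), (1,2), (1,3). Each pair (i,j) satisfies i < j and arr[i] > arr[j].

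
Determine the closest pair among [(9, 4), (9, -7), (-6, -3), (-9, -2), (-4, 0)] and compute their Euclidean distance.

Computing all pairwise distances among 5 points:

d((9, 4), (9, -7)) = 11.0
d((9, 4), (-6, -3)) = 16.5529
d((9, 4), (-9, -2)) = 18.9737
d((9, 4), (-4, 0)) = 13.6015
d((9, -7), (-6, -3)) = 15.5242
d((9, -7), (-9, -2)) = 18.6815
d((9, -7), (-4, 0)) = 14.7648
d((-6, -3), (-9, -2)) = 3.1623 <-- minimum
d((-6, -3), (-4, 0)) = 3.6056
d((-9, -2), (-4, 0)) = 5.3852

Closest pair: (-6, -3) and (-9, -2) with distance 3.1623

The closest pair is (-6, -3) and (-9, -2) with Euclidean distance 3.1623. For 5 points, brute-force pairwise comparison is shown above. For large n, the divide-and-conquer algorithm (sort by x, recurse on halves, check the dividing strip) achieves O(n log n).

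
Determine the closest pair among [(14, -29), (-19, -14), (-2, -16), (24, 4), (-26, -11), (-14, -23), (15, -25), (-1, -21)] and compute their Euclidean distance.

Computing all pairwise distances among 8 points:

d((14, -29), (-19, -14)) = 36.2491
d((14, -29), (-2, -16)) = 20.6155
d((14, -29), (24, 4)) = 34.4819
d((14, -29), (-26, -11)) = 43.8634
d((14, -29), (-14, -23)) = 28.6356
d((14, -29), (15, -25)) = 4.1231 <-- minimum
d((14, -29), (-1, -21)) = 17.0
d((-19, -14), (-2, -16)) = 17.1172
d((-19, -14), (24, 4)) = 46.6154
d((-19, -14), (-26, -11)) = 7.6158
d((-19, -14), (-14, -23)) = 10.2956
d((-19, -14), (15, -25)) = 35.7351
d((-19, -14), (-1, -21)) = 19.3132
d((-2, -16), (24, 4)) = 32.8024
d((-2, -16), (-26, -11)) = 24.5153
d((-2, -16), (-14, -23)) = 13.8924
d((-2, -16), (15, -25)) = 19.2354
d((-2, -16), (-1, -21)) = 5.099
d((24, 4), (-26, -11)) = 52.2015
d((24, 4), (-14, -23)) = 46.6154
d((24, 4), (15, -25)) = 30.3645
d((24, 4), (-1, -21)) = 35.3553
d((-26, -11), (-14, -23)) = 16.9706
d((-26, -11), (15, -25)) = 43.3244
d((-26, -11), (-1, -21)) = 26.9258
d((-14, -23), (15, -25)) = 29.0689
d((-14, -23), (-1, -21)) = 13.1529
d((15, -25), (-1, -21)) = 16.4924

Closest pair: (14, -29) and (15, -25) with distance 4.1231

The closest pair is (14, -29) and (15, -25) with Euclidean distance 4.1231. For 8 points, brute-force pairwise comparison is shown above. For large n, the divide-and-conquer algorithm (sort by x, recurse on halves, check the dividing strip) achieves O(n log n).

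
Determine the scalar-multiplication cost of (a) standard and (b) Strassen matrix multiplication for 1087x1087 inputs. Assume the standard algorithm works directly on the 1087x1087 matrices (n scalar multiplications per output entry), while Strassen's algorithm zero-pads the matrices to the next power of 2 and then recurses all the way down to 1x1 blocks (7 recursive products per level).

Matrix multiplication for 1087x1087 matrices:

Strassen's algorithm requires power-of-2 dimensions. Pad 1087x1087 to 2048x2048 (next power of 2).

Standard algorithm: 1087^3 = 1284365503 multiplications
Strassen's algorithm: 7^(log2(2048)) = 7^11 = 1977326743 multiplications
Difference: 1284365503 - 1977326743 = -692961240 (Strassen uses MORE here due to padding overhead — for small or just-over-power-of-2 n, padding can outweigh the per-level savings)

Standard: 1284365503 multiplications (1087^3). Strassen: 1977326743 multiplications (7^11, after padding to 2048x2048). Strassen reduces 8 recursive multiplications to 7 at each level.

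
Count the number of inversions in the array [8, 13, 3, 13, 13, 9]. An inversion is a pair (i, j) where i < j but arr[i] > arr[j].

Finding inversions in [8, 13, 3, 13, 13, 9]:

(0, 2): arr[0]=8 > arr[2]=3
(1, 2): arr[1]=13 > arr[2]=3
(1, 5): arr[1]=13 > arr[5]=9
(3, 5): arr[3]=13 > arr[5]=9
(4, 5): arr[4]=13 > arr[5]=9

Total inversions: 5

The array has 5 inversion(s): (0,2), (1,2), (1,5), (3,5), (4,5). Each pair (i,j) satisfies i < j and arr[i] > arr[j].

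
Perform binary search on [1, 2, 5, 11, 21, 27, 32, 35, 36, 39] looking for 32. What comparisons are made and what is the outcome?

Binary search for 32 in [1, 2, 5, 11, 21, 27, 32, 35, 36, 39]:

lo=0, hi=9, mid=4, arr[mid]=21 -> 21 < 32, search right half
lo=5, hi=9, mid=7, arr[mid]=35 -> 35 > 32, search left half
lo=5, hi=6, mid=5, arr[mid]=27 -> 27 < 32, search right half
lo=6, hi=6, mid=6, arr[mid]=32 -> Found target at index 6!

Binary search finds 32 at index 6 after 4 comparisons. The search repeatedly halves the search space by comparing with the middle element.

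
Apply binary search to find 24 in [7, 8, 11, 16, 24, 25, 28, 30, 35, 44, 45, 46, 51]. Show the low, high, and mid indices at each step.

Binary search for 24 in [7, 8, 11, 16, 24, 25, 28, 30, 35, 44, 45, 46, 51]:

lo=0, hi=12, mid=6, arr[mid]=28 -> 28 > 24, search left half
lo=0, hi=5, mid=2, arr[mid]=11 -> 11 < 24, search right half
lo=3, hi=5, mid=4, arr[mid]=24 -> Found target at index 4!

Binary search finds 24 at index 4 after 3 comparisons. The search repeatedly halves the search space by comparing with the middle element.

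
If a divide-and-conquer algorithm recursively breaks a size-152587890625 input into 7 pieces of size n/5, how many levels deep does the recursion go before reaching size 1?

For divide and conquer with division factor 5:

Problem sizes at each level:
Level 0: 152587890625
Level 1: 30517578125
Level 2: 6103515625
Level 3: 1220703125
Level 4: 244140625
Level 5: 48828125
Level 6: 9765625
Level 7: 1953125
Level 8: 390625
Level 9: 78125
Level 10: 15625
Level 11: 3125
Level 12: 625
Level 13: 125
Level 14: 25
Level 15: 5
Level 16: 1

The root is level 0 and the size-1 base case is level 16 (the tree spans levels 0 through 16, i.e. 17 levels counting the root), so the depth is the number of divisions: log_5(152587890625) = 16

The recursion tree depth is log_5(152587890625) = 16. At each level, the problem size is divided by 5, so it takes 16 divisions to reduce to a base case of size 1. The algorithm makes 7 recursive calls at each level.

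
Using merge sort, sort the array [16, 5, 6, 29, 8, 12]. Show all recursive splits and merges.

Merge sort trace:

Split: [16, 5, 6, 29, 8, 12] -> [16, 5, 6] and [29, 8, 12]
  Split: [16, 5, 6] -> [16] and [5, 6]
    Split: [5, 6] -> [5] and [6]
    Merge: [5] + [6] -> [5, 6]
  Merge: [16] + [5, 6] -> [5, 6, 16]
  Split: [29, 8, 12] -> [29] and [8, 12]
    Split: [8, 12] -> [8] and [12]
    Merge: [8] + [12] -> [8, 12]
  Merge: [29] + [8, 12] -> [8, 12, 29]
Merge: [5, 6, 16] + [8, 12, 29] -> [5, 6, 8, 12, 16, 29]

Final sorted array: [5, 6, 8, 12, 16, 29]

The merge sort proceeds by recursively splitting the array and merging sorted halves.
After all merges, the sorted array is [5, 6, 8, 12, 16, 29].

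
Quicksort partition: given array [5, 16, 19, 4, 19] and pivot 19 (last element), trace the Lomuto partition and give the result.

Lomuto partition with pivot = 19:

Initial array: [5, 16, 19, 4, 19]

arr[0]=5 <= 19: swap with position 0, array becomes [5, 16, 19, 4, 19]
arr[1]=16 <= 19: swap with position 1, array becomes [5, 16, 19, 4, 19]
arr[2]=19 <= 19: swap with position 2, array becomes [5, 16, 19, 4, 19]
arr[3]=4 <= 19: swap with position 3, array becomes [5, 16, 19, 4, 19]

Place pivot at position 4: [5, 16, 19, 4, 19]
Pivot position: 4

After partitioning with pivot 19, the array becomes [5, 16, 19, 4, 19]. The pivot is placed at index 4. All elements to the left of the pivot are <= 19, and all elements to the right are > 19.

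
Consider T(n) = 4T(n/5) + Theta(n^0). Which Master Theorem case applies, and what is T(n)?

Master Theorem for T(n) = 4T(n/5) + O(n^0):

a = 4, b = 5, c = 0
log_b(a) = log_5(4) = 0.8614

Case 1: c = 0 < log_5(4) = 0.8614
T(n) = O(n^(log_5 4))

For T(n) = 4T(n/5) + O(n^0): log_5(4) = 0.8614. This is Case 1 of the Master Theorem (c < log_b(a), work dominated by leaves), giving O(n^(log_5 4)).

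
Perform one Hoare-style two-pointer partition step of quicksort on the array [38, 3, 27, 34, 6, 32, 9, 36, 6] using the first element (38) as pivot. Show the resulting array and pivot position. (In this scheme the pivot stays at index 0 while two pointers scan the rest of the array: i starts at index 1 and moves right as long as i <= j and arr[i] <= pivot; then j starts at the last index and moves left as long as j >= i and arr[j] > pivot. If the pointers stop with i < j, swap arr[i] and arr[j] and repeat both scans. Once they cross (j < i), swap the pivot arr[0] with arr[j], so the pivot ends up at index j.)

Hoare-style two-pointer partition with pivot = 38:

Initial array: [38, 3, 27, 34, 6, 32, 9, 36, 6]

Pointers start at i = 1, j = 8.
i ends at 9, j ends at 8: the pointers have crossed (j < i), so scanning stops.

Swap pivot arr[0] with arr[8] to place pivot at position 8: [6, 3, 27, 34, 6, 32, 9, 36, 38]
Pivot position: 8

After partitioning with pivot 38, the array becomes [6, 3, 27, 34, 6, 32, 9, 36, 38]. The pivot is placed at index 8. All elements to the left of the pivot are <= 38, and all elements to the right are > 38.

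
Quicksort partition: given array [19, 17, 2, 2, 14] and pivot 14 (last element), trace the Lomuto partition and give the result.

Lomuto partition with pivot = 14:

Initial array: [19, 17, 2, 2, 14]

arr[0]=19 > 14: no swap
arr[1]=17 > 14: no swap
arr[2]=2 <= 14: swap with position 0, array becomes [2, 17, 19, 2, 14]
arr[3]=2 <= 14: swap with position 1, array becomes [2, 2, 19, 17, 14]

Place pivot at position 2: [2, 2, 14, 17, 19]
Pivot position: 2

After partitioning with pivot 14, the array becomes [2, 2, 14, 17, 19]. The pivot is placed at index 2. All elements to the left of the pivot are <= 14, and all elements to the right are > 14.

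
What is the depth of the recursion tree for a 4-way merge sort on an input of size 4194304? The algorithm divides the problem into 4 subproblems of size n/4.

For divide and conquer with division factor 4:

Problem sizes at each level:
Level 0: 4194304
Level 1: 1048576
Level 2: 262144
Level 3: 65536
Level 4: 16384
Level 5: 4096
Level 6: 1024
Level 7: 256
Level 8: 64
Level 9: 16
Level 10: 4
Level 11: 1

The root is level 0 and the size-1 base case is level 11 (the tree spans levels 0 through 11, i.e. 12 levels counting the root), so the depth is the number of divisions: log_4(4194304) = 11

The recursion tree depth is log_4(4194304) = 11. At each level, the problem size is divided by 4, so it takes 11 divisions to reduce to a base case of size 1. The algorithm makes 4 recursive calls at each level.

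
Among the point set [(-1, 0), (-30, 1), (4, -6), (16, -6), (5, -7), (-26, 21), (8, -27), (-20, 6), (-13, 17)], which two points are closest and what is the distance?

Computing all pairwise distances among 9 points:

d((-1, 0), (-30, 1)) = 29.0172
d((-1, 0), (4, -6)) = 7.8102
d((-1, 0), (16, -6)) = 18.0278
d((-1, 0), (5, -7)) = 9.2195
d((-1, 0), (-26, 21)) = 32.6497
d((-1, 0), (8, -27)) = 28.4605
d((-1, 0), (-20, 6)) = 19.9249
d((-1, 0), (-13, 17)) = 20.8087
d((-30, 1), (4, -6)) = 34.7131
d((-30, 1), (16, -6)) = 46.5296
d((-30, 1), (5, -7)) = 35.9026
d((-30, 1), (-26, 21)) = 20.3961
d((-30, 1), (8, -27)) = 47.2017
d((-30, 1), (-20, 6)) = 11.1803
d((-30, 1), (-13, 17)) = 23.3452
d((4, -6), (16, -6)) = 12.0
d((4, -6), (5, -7)) = 1.4142 <-- minimum
d((4, -6), (-26, 21)) = 40.3609
d((4, -6), (8, -27)) = 21.3776
d((4, -6), (-20, 6)) = 26.8328
d((4, -6), (-13, 17)) = 28.6007
d((16, -6), (5, -7)) = 11.0454
d((16, -6), (-26, 21)) = 49.93
d((16, -6), (8, -27)) = 22.4722
d((16, -6), (-20, 6)) = 37.9473
d((16, -6), (-13, 17)) = 37.0135
d((5, -7), (-26, 21)) = 41.7732
d((5, -7), (8, -27)) = 20.2237
d((5, -7), (-20, 6)) = 28.178
d((5, -7), (-13, 17)) = 30.0
d((-26, 21), (8, -27)) = 58.8218
d((-26, 21), (-20, 6)) = 16.1555
d((-26, 21), (-13, 17)) = 13.6015
d((8, -27), (-20, 6)) = 43.2782
d((8, -27), (-13, 17)) = 48.7545
d((-20, 6), (-13, 17)) = 13.0384

Closest pair: (4, -6) and (5, -7) with distance 1.4142

The closest pair is (4, -6) and (5, -7) with Euclidean distance 1.4142. For 9 points, brute-force pairwise comparison is shown above. For large n, the divide-and-conquer algorithm (sort by x, recurse on halves, check the dividing strip) achieves O(n log n).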